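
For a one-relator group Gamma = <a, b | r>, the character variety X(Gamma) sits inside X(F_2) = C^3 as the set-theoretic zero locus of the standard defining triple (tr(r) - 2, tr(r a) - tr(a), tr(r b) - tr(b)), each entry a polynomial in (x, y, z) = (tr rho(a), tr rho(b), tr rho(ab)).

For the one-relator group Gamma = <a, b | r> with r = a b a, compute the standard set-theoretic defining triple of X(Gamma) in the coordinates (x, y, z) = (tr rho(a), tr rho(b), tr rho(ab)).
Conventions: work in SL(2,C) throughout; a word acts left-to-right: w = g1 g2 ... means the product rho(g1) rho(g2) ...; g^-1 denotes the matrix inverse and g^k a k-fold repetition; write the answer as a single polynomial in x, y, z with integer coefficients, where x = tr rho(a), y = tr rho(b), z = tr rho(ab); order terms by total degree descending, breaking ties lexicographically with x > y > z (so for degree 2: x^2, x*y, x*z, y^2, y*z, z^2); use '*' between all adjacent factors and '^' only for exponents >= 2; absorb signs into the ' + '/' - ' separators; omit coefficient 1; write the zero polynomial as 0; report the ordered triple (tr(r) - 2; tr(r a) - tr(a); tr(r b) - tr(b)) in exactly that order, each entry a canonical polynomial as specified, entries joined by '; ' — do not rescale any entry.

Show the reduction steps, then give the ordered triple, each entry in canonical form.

x*z - y - 2; x^2*z - x*y - x - z; z^2 - y - 2

trace(a b a) = trace(a)*trace(b a) - trace(b)   [square of a] = x*z - y
so trace(a b a^2) = trace(a)*trace(b a^2) - trace(b a) = x^2*z - x*y - z
reduce: trace(a b a b) = trace(b a)*trace(b a) - trace(1)  (split on b) = z^2 - 2
assemble the triple (trace(r) - 2; trace(r a) - x; trace(r b) - y)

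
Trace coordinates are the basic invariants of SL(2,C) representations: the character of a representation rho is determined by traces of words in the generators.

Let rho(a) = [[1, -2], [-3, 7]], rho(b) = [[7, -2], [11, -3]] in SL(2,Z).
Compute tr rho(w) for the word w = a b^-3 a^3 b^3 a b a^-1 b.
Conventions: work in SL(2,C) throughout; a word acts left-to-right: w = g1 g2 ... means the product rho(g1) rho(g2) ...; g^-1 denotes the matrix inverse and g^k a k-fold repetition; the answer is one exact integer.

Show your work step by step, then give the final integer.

52764879950

rho(a) = [[1, -2], [-3, 7]]
... * rho(b^-1) = [[-3, 2], [-11, 7]]  ->  [[19, -12], [-68, 43]]
... * rho(b^-1) = [[-3, 2], [-11, 7]]  ->  [[75, -46], [-269, 165]]
... * rho(b^-1) = [[-3, 2], [-11, 7]]  ->  [[281, -172], [-1008, 617]]
... * rho(a) = [[1, -2], [-3, 7]]  ->  [[797, -1766], [-2859, 6335]]
... * rho(a) = [[1, -2], [-3, 7]]  ->  [[6095, -13956], [-21864, 50063]]
... * rho(a) = [[1, -2], [-3, 7]]  ->  [[47963, -109882], [-172053, 394169]]
... * rho(b) = [[7, -2], [11, -3]]  ->  [[-872961, 233720], [3131488, -838401]]
... * rho(b) = [[7, -2], [11, -3]]  ->  [[-3539807, 1044762], [12698005, -3747773]]
... * rho(b) = [[7, -2], [11, -3]]  ->  [[-13286267, 3945328], [47660532, -14152691]]
... * rho(a) = [[1, -2], [-3, 7]]  ->  [[-25122251, 54189830], [90118605, -194389901]]
... * rho(b) = [[7, -2], [11, -3]]  ->  [[420232373, -112324988], [-1507458676, 402932493]]
... * rho(a^-1) = [[7, 2], [3, 1]]  ->  [[2604651647, 728139758], [-9343413253, -2611984859]]
... * rho(b) = [[7, -2], [11, -3]]  ->  [[26242098867, -7393722568], [-94135726220, 26522781083]]
tr = 26242098867 + 26522781083 = 52764879950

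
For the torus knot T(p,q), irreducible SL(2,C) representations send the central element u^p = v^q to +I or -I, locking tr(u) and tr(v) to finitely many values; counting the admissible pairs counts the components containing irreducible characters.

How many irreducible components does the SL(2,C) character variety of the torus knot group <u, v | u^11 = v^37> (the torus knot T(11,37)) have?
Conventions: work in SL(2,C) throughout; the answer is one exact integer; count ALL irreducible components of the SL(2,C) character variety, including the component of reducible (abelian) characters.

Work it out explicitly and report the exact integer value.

In the torus knot group T(11,37), u^11 = v^37 is central, so an irreducible representation sends it to +I or -I (Schur).
This locks tr(u) to 2*cos(pi*alpha/11), alpha in 1..10, and tr(v) to 2*cos(pi*beta/37), beta in 1..36, on each component of irreducible characters.
The two central values (-1)^alpha I and (-1)^beta I must be the same matrix, so alpha and beta share a parity.
count pairs: odd alpha (5 choices) x odd beta (18), plus even alpha (5) x even beta (18): 5*18 + 5*18 = 180.
components with irreducible characters: 180; plus the single component of reducible (abelian) characters: total 181.

181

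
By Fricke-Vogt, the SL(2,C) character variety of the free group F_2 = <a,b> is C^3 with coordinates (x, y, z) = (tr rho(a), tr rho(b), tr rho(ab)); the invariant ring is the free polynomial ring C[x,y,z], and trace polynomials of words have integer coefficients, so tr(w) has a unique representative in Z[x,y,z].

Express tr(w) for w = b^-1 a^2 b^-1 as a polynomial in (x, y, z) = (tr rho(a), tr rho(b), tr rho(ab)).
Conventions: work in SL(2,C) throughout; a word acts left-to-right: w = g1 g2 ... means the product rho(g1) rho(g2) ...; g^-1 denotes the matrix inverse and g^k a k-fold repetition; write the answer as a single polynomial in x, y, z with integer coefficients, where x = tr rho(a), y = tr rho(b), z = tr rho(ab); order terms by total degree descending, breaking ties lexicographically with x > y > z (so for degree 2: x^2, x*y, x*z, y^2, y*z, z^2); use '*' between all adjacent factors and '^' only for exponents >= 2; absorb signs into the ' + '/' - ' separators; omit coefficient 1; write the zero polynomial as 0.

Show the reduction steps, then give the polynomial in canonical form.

tr(a^2) = tr(a) tr(a) - tr(1)   [square of a] = x^2 - 2
reduce: tr(a^2 b) = tr(a) tr(b a) - tr(b)   [square of a] = x*z - y
reduce: tr(a^2 b^-1) = tr(a^2) tr(b) - tr(a^2 b)   [inverse elimination on b] = x^2*y - x*z - y
tr(b^-1 a^2 b^-1) = tr(a^2 b^-1) tr(b) - tr(a^2)   [inverse elimination on b] = x^2*y^2 - x*y*z - x^2 - y^2 + 2

x^2*y^2 - x*y*z - x^2 - y^2 + 2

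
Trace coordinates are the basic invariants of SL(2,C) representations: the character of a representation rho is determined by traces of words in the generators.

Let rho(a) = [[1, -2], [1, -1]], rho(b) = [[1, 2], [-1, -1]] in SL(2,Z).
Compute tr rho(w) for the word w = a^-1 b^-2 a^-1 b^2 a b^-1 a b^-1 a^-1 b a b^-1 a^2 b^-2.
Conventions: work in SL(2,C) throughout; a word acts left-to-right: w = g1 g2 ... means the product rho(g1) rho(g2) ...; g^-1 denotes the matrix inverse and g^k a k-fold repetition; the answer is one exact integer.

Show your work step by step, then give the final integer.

rho(a^-1) = [[-1, 2], [-1, 1]]
... * rho(b^-1) = [[-1, -2], [1, 1]]  ->  [[3, 4], [2, 3]]
... * rho(b^-1) = [[-1, -2], [1, 1]]  ->  [[1, -2], [1, -1]]
... * rho(a^-1) = [[-1, 2], [-1, 1]]  ->  [[1, 0], [0, 1]]
... * rho(b) = [[1, 2], [-1, -1]]  ->  [[1, 2], [-1, -1]]
... * rho(b) = [[1, 2], [-1, -1]]  ->  [[-1, 0], [0, -1]]
... * rho(a) = [[1, -2], [1, -1]]  ->  [[-1, 2], [-1, 1]]
... * rho(b^-1) = [[-1, -2], [1, 1]]  ->  [[3, 4], [2, 3]]
... * rho(a) = [[1, -2], [1, -1]]  ->  [[7, -10], [5, -7]]
... * rho(b^-1) = [[-1, -2], [1, 1]]  ->  [[-17, -24], [-12, -17]]
... * rho(a^-1) = [[-1, 2], [-1, 1]]  ->  [[41, -58], [29, -41]]
... * rho(b) = [[1, 2], [-1, -1]]  ->  [[99, 140], [70, 99]]
... * rho(a) = [[1, -2], [1, -1]]  ->  [[239, -338], [169, -239]]
... * rho(b^-1) = [[-1, -2], [1, 1]]  ->  [[-577, -816], [-408, -577]]
... * rho(a) = [[1, -2], [1, -1]]  ->  [[-1393, 1970], [-985, 1393]]
... * rho(a) = [[1, -2], [1, -1]]  ->  [[577, 816], [408, 577]]
... * rho(b^-1) = [[-1, -2], [1, 1]]  ->  [[239, -338], [169, -239]]
... * rho(b^-1) = [[-1, -2], [1, 1]]  ->  [[-577, -816], [-408, -577]]
tr = -577 + -577 = -1154

-1154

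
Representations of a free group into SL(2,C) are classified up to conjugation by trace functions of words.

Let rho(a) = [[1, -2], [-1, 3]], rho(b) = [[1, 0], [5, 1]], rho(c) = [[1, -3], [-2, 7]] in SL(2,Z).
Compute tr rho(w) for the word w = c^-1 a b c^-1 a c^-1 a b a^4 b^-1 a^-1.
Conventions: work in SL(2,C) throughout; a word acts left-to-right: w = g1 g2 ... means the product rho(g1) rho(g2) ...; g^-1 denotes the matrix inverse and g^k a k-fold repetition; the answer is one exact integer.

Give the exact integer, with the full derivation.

1844863

rho(c^-1) = [[7, 3], [2, 1]]
... * rho(a) = [[1, -2], [-1, 3]]  ->  [[4, -5], [1, -1]]
... * rho(b) = [[1, 0], [5, 1]]  ->  [[-21, -5], [-4, -1]]
... * rho(c^-1) = [[7, 3], [2, 1]]  ->  [[-157, -68], [-30, -13]]
... * rho(a) = [[1, -2], [-1, 3]]  ->  [[-89, 110], [-17, 21]]
... * rho(c^-1) = [[7, 3], [2, 1]]  ->  [[-403, -157], [-77, -30]]
... * rho(a) = [[1, -2], [-1, 3]]  ->  [[-246, 335], [-47, 64]]
... * rho(b) = [[1, 0], [5, 1]]  ->  [[1429, 335], [273, 64]]
... * rho(a) = [[1, -2], [-1, 3]]  ->  [[1094, -1853], [209, -354]]
... * rho(a) = [[1, -2], [-1, 3]]  ->  [[2947, -7747], [563, -1480]]
... * rho(a) = [[1, -2], [-1, 3]]  ->  [[10694, -29135], [2043, -5566]]
... * rho(a) = [[1, -2], [-1, 3]]  ->  [[39829, -108793], [7609, -20784]]
... * rho(b^-1) = [[1, 0], [-5, 1]]  ->  [[583794, -108793], [111529, -20784]]
... * rho(a^-1) = [[3, 2], [1, 1]]  ->  [[1642589, 1058795], [313803, 202274]]
tr = 1642589 + 202274 = 1844863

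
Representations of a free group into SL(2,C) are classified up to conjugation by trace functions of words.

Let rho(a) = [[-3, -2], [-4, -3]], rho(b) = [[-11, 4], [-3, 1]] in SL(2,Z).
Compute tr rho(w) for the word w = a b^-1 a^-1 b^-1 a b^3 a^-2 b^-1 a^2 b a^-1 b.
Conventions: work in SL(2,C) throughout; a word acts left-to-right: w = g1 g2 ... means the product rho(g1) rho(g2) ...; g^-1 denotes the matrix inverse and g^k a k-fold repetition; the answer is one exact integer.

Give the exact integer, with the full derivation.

rho(a) = [[-3, -2], [-4, -3]]
... * rho(b^-1) = [[1, -4], [3, -11]]  ->  [[-9, 34], [-13, 49]]
... * rho(a^-1) = [[-3, 2], [4, -3]]  ->  [[163, -120], [235, -173]]
... * rho(b^-1) = [[1, -4], [3, -11]]  ->  [[-197, 668], [-284, 963]]
... * rho(a) = [[-3, -2], [-4, -3]]  ->  [[-2081, -1610], [-3000, -2321]]
... * rho(b) = [[-11, 4], [-3, 1]]  ->  [[27721, -9934], [39963, -14321]]
... * rho(b) = [[-11, 4], [-3, 1]]  ->  [[-275129, 100950], [-396630, 145531]]
... * rho(b) = [[-11, 4], [-3, 1]]  ->  [[2723569, -999566], [3926337, -1440989]]
... * rho(a^-1) = [[-3, 2], [4, -3]]  ->  [[-12168971, 8445836], [-17542967, 12175641]]
... * rho(a^-1) = [[-3, 2], [4, -3]]  ->  [[70290257, -49675450], [101331465, -71612857]]
... * rho(b^-1) = [[1, -4], [3, -11]]  ->  [[-78736093, 265268922], [-113507106, 382415567]]
... * rho(a) = [[-3, -2], [-4, -3]]  ->  [[-824867409, -638334580], [-1189140950, -920232489]]
... * rho(a) = [[-3, -2], [-4, -3]]  ->  [[5027940547, 3564738558], [7248352806, 5138979367]]
... * rho(b) = [[-11, 4], [-3, 1]]  ->  [[-66001561691, 23676500746], [-95148818967, 34132390591]]
... * rho(a^-1) = [[-3, 2], [4, -3]]  ->  [[292710688057, -203032625620], [421976019265, -292694809707]]
... * rho(b) = [[-11, 4], [-3, 1]]  ->  [[-2610719691767, 967810126608], [-3763651782794, 1395209267353]]
tr = -2610719691767 + 1395209267353 = -1215510424414

-1215510424414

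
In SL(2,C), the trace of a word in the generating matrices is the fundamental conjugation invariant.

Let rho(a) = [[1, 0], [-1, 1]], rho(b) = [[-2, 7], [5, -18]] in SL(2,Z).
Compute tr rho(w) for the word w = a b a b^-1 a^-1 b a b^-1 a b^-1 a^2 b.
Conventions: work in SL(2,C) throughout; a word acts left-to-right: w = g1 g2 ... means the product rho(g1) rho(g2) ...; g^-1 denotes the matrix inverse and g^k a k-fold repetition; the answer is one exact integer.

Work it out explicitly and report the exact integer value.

-1768898

rho(a) = [[1, 0], [-1, 1]]
... * rho(b) = [[-2, 7], [5, -18]]  ->  [[-2, 7], [7, -25]]
... * rho(a) = [[1, 0], [-1, 1]]  ->  [[-9, 7], [32, -25]]
... * rho(b^-1) = [[-18, -7], [-5, -2]]  ->  [[127, 49], [-451, -174]]
... * rho(a^-1) = [[1, 0], [1, 1]]  ->  [[176, 49], [-625, -174]]
... * rho(b) = [[-2, 7], [5, -18]]  ->  [[-107, 350], [380, -1243]]
... * rho(a) = [[1, 0], [-1, 1]]  ->  [[-457, 350], [1623, -1243]]
... * rho(b^-1) = [[-18, -7], [-5, -2]]  ->  [[6476, 2499], [-22999, -8875]]
... * rho(a) = [[1, 0], [-1, 1]]  ->  [[3977, 2499], [-14124, -8875]]
... * rho(b^-1) = [[-18, -7], [-5, -2]]  ->  [[-84081, -32837], [298607, 116618]]
... * rho(a) = [[1, 0], [-1, 1]]  ->  [[-51244, -32837], [181989, 116618]]
... * rho(a) = [[1, 0], [-1, 1]]  ->  [[-18407, -32837], [65371, 116618]]
... * rho(b) = [[-2, 7], [5, -18]]  ->  [[-127371, 462217], [452348, -1641527]]
tr = -127371 + -1641527 = -1768898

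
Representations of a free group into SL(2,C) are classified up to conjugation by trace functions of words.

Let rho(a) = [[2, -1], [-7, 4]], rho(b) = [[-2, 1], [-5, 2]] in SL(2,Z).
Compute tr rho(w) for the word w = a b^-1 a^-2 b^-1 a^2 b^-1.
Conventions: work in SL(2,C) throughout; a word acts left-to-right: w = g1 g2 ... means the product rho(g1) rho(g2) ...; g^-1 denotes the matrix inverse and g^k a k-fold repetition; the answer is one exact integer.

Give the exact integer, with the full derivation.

2594

rho(a) = [[2, -1], [-7, 4]]
... * rho(b^-1) = [[2, -1], [5, -2]]  ->  [[-1, 0], [6, -1]]
... * rho(a^-1) = [[4, 1], [7, 2]]  ->  [[-4, -1], [17, 4]]
... * rho(a^-1) = [[4, 1], [7, 2]]  ->  [[-23, -6], [96, 25]]
... * rho(b^-1) = [[2, -1], [5, -2]]  ->  [[-76, 35], [317, -146]]
... * rho(a) = [[2, -1], [-7, 4]]  ->  [[-397, 216], [1656, -901]]
... * rho(a) = [[2, -1], [-7, 4]]  ->  [[-2306, 1261], [9619, -5260]]
... * rho(b^-1) = [[2, -1], [5, -2]]  ->  [[1693, -216], [-7062, 901]]
tr = 1693 + 901 = 2594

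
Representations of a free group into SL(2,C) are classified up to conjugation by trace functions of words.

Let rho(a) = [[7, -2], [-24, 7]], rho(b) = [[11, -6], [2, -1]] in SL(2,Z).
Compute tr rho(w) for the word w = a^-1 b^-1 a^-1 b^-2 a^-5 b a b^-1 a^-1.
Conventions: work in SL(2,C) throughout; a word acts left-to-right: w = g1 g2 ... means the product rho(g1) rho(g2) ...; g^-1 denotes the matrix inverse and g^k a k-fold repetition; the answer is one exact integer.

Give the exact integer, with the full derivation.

3466572026752450

rho(a^-1) = [[7, 2], [24, 7]]
... * rho(b^-1) = [[-1, 6], [-2, 11]]  ->  [[-11, 64], [-38, 221]]
... * rho(a^-1) = [[7, 2], [24, 7]]  ->  [[1459, 426], [5038, 1471]]
... * rho(b^-1) = [[-1, 6], [-2, 11]]  ->  [[-2311, 13440], [-7980, 46409]]
... * rho(b^-1) = [[-1, 6], [-2, 11]]  ->  [[-24569, 133974], [-84838, 462619]]
... * rho(a^-1) = [[7, 2], [24, 7]]  ->  [[3043393, 888680], [10508990, 3068657]]
... * rho(a^-1) = [[7, 2], [24, 7]]  ->  [[42632071, 12307546], [147210698, 42498579]]
... * rho(a^-1) = [[7, 2], [24, 7]]  ->  [[593805601, 171416964], [2050440782, 591911449]]
... * rho(a^-1) = [[7, 2], [24, 7]]  ->  [[8270646343, 2387529950], [28558960250, 8244261707]]
... * rho(a^-1) = [[7, 2], [24, 7]]  ->  [[115195243201, 33254002336], [397775002718, 114827752449]]
... * rho(b) = [[11, -6], [2, -1]]  ->  [[1333655679883, -724425461542], [4605180534796, -2501477768757]]
... * rho(a) = [[7, -2], [-24, 7]]  ->  [[26721800836189, -7738289590560], [92271730193740, -26720705450891]]
... * rho(b^-1) = [[-1, 6], [-2, 11]]  ->  [[-11245221655069, 75209619520974], [-38830319291958, 259702621202639]]
... * rho(a^-1) = [[7, 2], [24, 7]]  ->  [[1726314316917893, 503976893336680], [5961050673819630, 1740257709834557]]
tr = 1726314316917893 + 1740257709834557 = 3466572026752450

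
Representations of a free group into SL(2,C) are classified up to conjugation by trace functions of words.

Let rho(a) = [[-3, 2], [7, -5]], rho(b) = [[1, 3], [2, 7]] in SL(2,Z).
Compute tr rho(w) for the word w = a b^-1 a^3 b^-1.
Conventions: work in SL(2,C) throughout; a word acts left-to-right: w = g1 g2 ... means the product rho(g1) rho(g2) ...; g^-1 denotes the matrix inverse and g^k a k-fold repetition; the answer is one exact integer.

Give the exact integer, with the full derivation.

rho(a) = [[-3, 2], [7, -5]]
... * rho(b^-1) = [[7, -3], [-2, 1]]  ->  [[-25, 11], [59, -26]]
... * rho(a) = [[-3, 2], [7, -5]]  ->  [[152, -105], [-359, 248]]
... * rho(a) = [[-3, 2], [7, -5]]  ->  [[-1191, 829], [2813, -1958]]
... * rho(a) = [[-3, 2], [7, -5]]  ->  [[9376, -6527], [-22145, 15416]]
... * rho(b^-1) = [[7, -3], [-2, 1]]  ->  [[78686, -34655], [-185847, 81851]]
tr = 78686 + 81851 = 160537

160537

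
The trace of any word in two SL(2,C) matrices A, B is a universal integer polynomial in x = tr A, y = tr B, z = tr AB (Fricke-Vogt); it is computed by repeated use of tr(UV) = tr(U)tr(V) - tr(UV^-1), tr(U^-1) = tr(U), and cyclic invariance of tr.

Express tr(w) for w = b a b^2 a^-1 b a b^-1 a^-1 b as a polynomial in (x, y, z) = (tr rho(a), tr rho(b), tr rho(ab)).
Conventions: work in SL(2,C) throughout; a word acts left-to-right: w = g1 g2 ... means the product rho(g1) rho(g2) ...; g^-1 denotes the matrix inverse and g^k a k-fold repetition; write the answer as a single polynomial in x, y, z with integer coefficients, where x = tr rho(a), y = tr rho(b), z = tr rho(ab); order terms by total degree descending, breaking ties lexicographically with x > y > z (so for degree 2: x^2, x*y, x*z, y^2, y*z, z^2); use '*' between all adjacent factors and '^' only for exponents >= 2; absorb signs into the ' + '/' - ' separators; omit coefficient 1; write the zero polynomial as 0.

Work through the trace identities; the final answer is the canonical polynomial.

tr(a b^2) = tr(b)*tr(a b) - tr(a) = y*z - x
tr(a b^3) = tr(b)*tr(a b^2) - tr(a b) = y^2*z - x*y - z
tr(b^3 a b) = tr(b)*tr(a b^3) - tr(a b^2) = y^3*z - x*y^2 - 2*y*z + x
tr(b^3 a b^2) = tr(b)*tr(b^3 a b) - tr(b^3 a) = y^4*z - x*y^3 - 3*y^2*z + 2*x*y + z
tr(a b a b) = tr(a b)*tr(a b) - tr(1) = z^2 - 2
tr(a b a) = tr(a)*tr(b a) - tr(b) = x*z - y
tr(a b^2 a b) = tr(b)*tr(a b a b) - tr(a b a) = y*z^2 - x*z - y
tr(b^2) = tr(b)*tr(b) - tr(1) = y^2 - 2
tr(a b^2 a) = tr(a)*tr(b^2 a) - tr(b^2) = x*y*z - x^2 - y^2 + 2
tr(b a b^2 a b) = tr(b)*tr(a b^2 a b) - tr(a b^2 a) = y^2*z^2 - 2*x*y*z + x^2 - 2
tr(b^3 a b^2 a) = tr(b)*tr(b a b^2 a b) - tr(b a b^2 a) = y^3*z^2 - 2*x*y^2*z + x^2*y - y*z^2 + x*z - y
tr(b^2 a b^2 a^-1 b) = tr(b^3 a b^2)*tr(a) - tr(b^3 a b^2 a) = x*y^4*z - x^2*y^3 - y^3*z^2 - x*y^2*z + x^2*y + y*z^2 + y
tr(b a b^3 a) = tr(b)*tr(b a b a b) - tr(b a b a) = y^2*z^2 - x*y*z - y^2 - z^2 + 2
tr(b a b^3 a b^2) = tr(b)*tr(b a b^3 a b) - tr(b a b^3 a) = y^4*z^2 - 2*x*y^3*z + x^2*y^2 - 2*y^2*z^2 + 2*x*y*z + z^2 - 2
tr(a b a b a b) = tr(b a b a)*tr(b a) - tr(a b) = z^3 - 3*z
tr(a b a b a) = tr(a)*tr(b a b a) - tr(b a b) = x*z^2 - y*z - x
tr(a b^2 a b a b) = tr(b)*tr(a b a b a b) - tr(a b a b a) = y*z^3 - x*z^2 - 2*y*z + x
tr(a b a^2) = tr(a)*tr(b a^2) - tr(b a) = x^2*z - x*y - z
tr(a b^2 a b a) = tr(b)*tr(a b a^2 b) - tr(a b a^2) = x*y*z^2 - x^2*z - y^2*z + z
tr(a b^2 a b a b^2) = tr(b)*tr(a b^2 a b a b) - tr(a b^2 a b a) = y^2*z^3 - 2*x*y*z^2 + x^2*z - y^2*z + x*y - z
tr(b a b^3 a b^2 a) = tr(b)*tr(a b^2 a b a b^2) - tr(a b^2 a b a b) = y^3*z^3 - 2*x*y^2*z^2 + x^2*y*z - y^3*z - y*z^3 + x*y^2 + x*z^2 + y*z - x
tr(b^2 a b^2 a^-1 b a b) = tr(b a b^3 a b^2)*tr(a) - tr(b a b^3 a b^2 a) = x*y^4*z^2 - 2*x^2*y^3*z - y^3*z^3 + x^3*y^2 + x^2*y*z + y^3*z + y*z^3 - x*y^2 - y*z - x
tr(b a b a b^2 a b^2) = tr(b)*tr(a b a b^2 a b^2) - tr(a b a b^2 a b) = y^3*z^3 - 2*x*y^2*z^2 + x^2*y*z - y^3*z - y*z^3 + x*y^2 + x*z^2 + y*z - x
tr(a b a b a b a b) = tr(b a b a b a)*tr(b a) - tr(a b a b) = z^4 - 4*z^2 + 2
tr(a b a b a b a) = tr(a)*tr(b a b a b a) - tr(b a b a b) = x*z^3 - y*z^2 - 2*x*z + y
tr(a b^2 a b a b a b) = tr(b)*tr(a b a b a b a b) - tr(a b a b a b a) = y*z^4 - x*z^3 - 3*y*z^2 + 2*x*z + y
tr(a b a b a^2) = tr(a)*tr(a b a b a) - tr(a b a b) = x^2*z^2 - x*y*z - x^2 - z^2 + 2
tr(a b^2 a b a b a) = tr(b)*tr(a b a b a^2 b) - tr(a b a b a^2) = x*y*z^3 - x^2*z^2 - y^2*z^2 - x*y*z + x^2 + y^2 + z^2 - 2
tr(b a b a b^2 a b^2 a) = tr(b)*tr(a b^2 a b a b a b) - tr(a b^2 a b a b a) = y^2*z^4 - 2*x*y*z^3 + x^2*z^2 - 2*y^2*z^2 + 3*x*y*z - x^2 - z^2 + 2
tr(b^2 a b^2 a^-1 b a b a) = tr(b a b a b^2 a b^2)*tr(a) - tr(b a b a b^2 a b^2 a) = x*y^3*z^3 - 2*x^2*y^2*z^2 - y^2*z^4 + x^3*y*z - x*y^3*z + x*y*z^3 + x^2*y^2 + 2*y^2*z^2 - 2*x*y*z + z^2 - 2
tr(a^-1 b^2 a b^2 a^-1 b a b) = tr(b^2 a b^2 a^-1 b a b)*tr(a) - tr(b^2 a b^2 a^-1 b a b a) = x^2*y^4*z^2 - 2*x^3*y^3*z - 2*x*y^3*z^3 + x^4*y^2 + 2*x^2*y^2*z^2 + y^2*z^4 + 2*x*y^3*z - 2*x^2*y^2 - 2*y^2*z^2 + x*y*z - x^2 - z^2 + 2
tr(b a b^2 a^-1 b a b^-1 a^-1 b) = tr(a^-1 b^2 a b^2 a^-1 b a)*tr(b) - tr(a^-1 b^2 a b^2 a^-1 b a b) = -x^2*y^4*z^2 + 2*x^3*y^3*z + x*y^5*z + 2*x*y^3*z^3 - x^4*y^2 - x^2*y^4 - 2*x^2*y^2*z^2 - y^4*z^2 - y^2*z^4 - 3*x*y^3*z + 3*x^2*y^2 + 3*y^2*z^2 - x*y*z + x^2 + y^2 + z^2 - 2

-x^2*y^4*z^2 + 2*x^3*y^3*z + x*y^5*z + 2*x*y^3*z^3 - x^4*y^2 - x^2*y^4 - 2*x^2*y^2*z^2 - y^4*z^2 - y^2*z^4 - 3*x*y^3*z + 3*x^2*y^2 + 3*y^2*z^2 - x*y*z + x^2 + y^2 + z^2 - 2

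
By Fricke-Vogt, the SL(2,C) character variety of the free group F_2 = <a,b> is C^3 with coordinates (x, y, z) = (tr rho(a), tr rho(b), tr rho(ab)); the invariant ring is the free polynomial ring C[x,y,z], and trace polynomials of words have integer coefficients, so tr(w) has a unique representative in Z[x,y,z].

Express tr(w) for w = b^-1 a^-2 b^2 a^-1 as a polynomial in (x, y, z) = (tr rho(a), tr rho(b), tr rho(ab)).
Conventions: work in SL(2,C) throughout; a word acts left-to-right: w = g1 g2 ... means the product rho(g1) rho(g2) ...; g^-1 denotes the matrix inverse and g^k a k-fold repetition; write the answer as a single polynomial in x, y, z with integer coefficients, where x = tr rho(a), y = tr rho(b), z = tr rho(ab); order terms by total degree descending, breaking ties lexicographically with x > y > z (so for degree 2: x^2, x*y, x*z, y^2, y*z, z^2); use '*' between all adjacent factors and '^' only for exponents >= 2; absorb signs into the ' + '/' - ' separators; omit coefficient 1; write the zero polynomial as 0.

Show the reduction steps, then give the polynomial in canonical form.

so tr(b a^-1) = tr(b)*tr(a) - tr(b a)   [inverse elimination on a] = x*y - z
tr(a^-2 b) = tr(b a^-1)*tr(a) - tr(b)   [inverse elimination on a] = x^2*y - x*z - y
so tr(b^2) = tr(b)*tr(b) - tr(1)   [square of b] = y^2 - 2
so tr(b^2 a) = tr(b)*tr(a b) - tr(a)   [square of b] = y*z - x
tr(a^-1 b^2) = tr(b^2)*tr(a) - tr(b^2 a)   [inverse elimination on a] = x*y^2 - y*z - x
tr(b^2 a b) = tr(b)*tr(b a b) - tr(b a)   [square of b] = y^2*z - x*y - z
so tr(a b a b) = tr(b a)*tr(b a) - tr(1)   [split at a repeated b] = z^2 - 2
tr(a b a) = tr(a)*tr(b a) - tr(b)   [square of a] = x*z - y
so tr(b^2 a b a) = tr(b)*tr(a b a b) - tr(a b a)   [square of b] = y*z^2 - x*z - y
tr(b^2 a b a^-1) = tr(b^2 a b)*tr(a) - tr(b^2 a b a)   [inverse elimination on a] = x*y^2*z - x^2*y - y*z^2 + y
tr(a^-2 b^2 a b) = tr(b^2 a b a^-1)*tr(a) - tr(b^2 a b)   [inverse elimination on a] = x^2*y^2*z - x^3*y - x*y*z^2 - y^2*z + 2*x*y + z
tr(b^-1 a^-2 b^2 a) = tr(a^-2 b^2 a)*tr(b) - tr(a^-2 b^2 a b)   [inverse elimination on b] = -x^2*y^2*z + x^3*y + x*y^3 + x*y*z^2 - 3*x*y - z
so tr(b^-1 a^-2 b^2 a^-1) = tr(b^-1 a^-2 b^2)*tr(a) - tr(b^-1 a^-2 b^2 a)   [inverse elimination on a] = x^2*y^2*z - x*y^3 - x*y*z^2 - x^2*z + 2*x*y + z

x^2*y^2*z - x*y^3 - x*y*z^2 - x^2*z + 2*x*y + z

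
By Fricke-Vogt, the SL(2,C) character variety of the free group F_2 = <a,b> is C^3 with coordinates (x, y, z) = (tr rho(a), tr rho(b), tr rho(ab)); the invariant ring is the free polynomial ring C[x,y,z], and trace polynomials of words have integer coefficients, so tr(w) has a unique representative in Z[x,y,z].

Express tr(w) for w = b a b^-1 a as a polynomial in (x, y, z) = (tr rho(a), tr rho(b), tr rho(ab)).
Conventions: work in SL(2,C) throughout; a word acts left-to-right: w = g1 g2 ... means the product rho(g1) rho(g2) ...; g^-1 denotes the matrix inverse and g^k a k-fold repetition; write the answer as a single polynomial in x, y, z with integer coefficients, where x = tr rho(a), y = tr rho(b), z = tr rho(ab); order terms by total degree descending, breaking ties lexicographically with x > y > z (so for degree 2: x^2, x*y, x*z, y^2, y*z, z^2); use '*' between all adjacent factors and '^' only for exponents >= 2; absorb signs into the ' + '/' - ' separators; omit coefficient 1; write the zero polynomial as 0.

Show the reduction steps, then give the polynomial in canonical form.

x*y*z - y^2 - z^2 + 2

trace(a b a) = trace(a) * trace(b a) - trace(b) = x*z - y
trace(a b a b) = trace(b a) * trace(b a) - trace(1)   [split at repeated b] = z^2 - 2
apply: trace(b a b^-1 a) = trace(a b a) * trace(b) - trace(a b a b) = x*y*z - y^2 - z^2 + 2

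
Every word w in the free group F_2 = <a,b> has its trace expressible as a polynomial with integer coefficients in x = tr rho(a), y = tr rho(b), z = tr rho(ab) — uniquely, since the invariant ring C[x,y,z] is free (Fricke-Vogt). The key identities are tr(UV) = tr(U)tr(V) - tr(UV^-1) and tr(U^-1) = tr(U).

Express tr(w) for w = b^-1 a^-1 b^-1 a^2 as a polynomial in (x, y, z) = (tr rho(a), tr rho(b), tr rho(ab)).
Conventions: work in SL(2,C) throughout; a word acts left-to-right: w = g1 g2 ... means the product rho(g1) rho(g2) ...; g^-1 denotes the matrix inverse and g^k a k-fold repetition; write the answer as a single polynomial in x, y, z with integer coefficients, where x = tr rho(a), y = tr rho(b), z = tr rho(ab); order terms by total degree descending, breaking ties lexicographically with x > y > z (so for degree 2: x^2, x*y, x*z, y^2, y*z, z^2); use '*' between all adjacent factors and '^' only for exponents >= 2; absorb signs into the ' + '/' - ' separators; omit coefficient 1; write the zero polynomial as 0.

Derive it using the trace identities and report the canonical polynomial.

x^2*y*z - x^3 - x*z^2 - y*z + 3*x

apply: tr(b^-1 a) = tr(a)*tr(b) - tr(a b)   [inverse elimination on b] = x*y - z
tr(a^2) = tr(a)*tr(a) - tr(1)   [square of a] = x^2 - 2
use: tr(b a^2) = tr(a)*tr(b a) - tr(b)   [square of a] = x*z - y
apply: tr(a^2 b a) = tr(a)*tr(b a^2) - tr(b a)   [square of a] = x^2*z - x*y - z
use: tr(b a b a) = tr(b a)*tr(b a) - tr(1)   [split at a repeated b] = z^2 - 2
apply: tr(b a b) = tr(b)*tr(a b) - tr(a)   [square of b] = y*z - x
apply: tr(a^2 b a b) = tr(a)*tr(b a b a) - tr(b a b)   [square of a] = x*z^2 - y*z - x
tr(b^-1 a^2 b a) = tr(a^2 b a)*tr(b) - tr(a^2 b a b)   [inverse elimination on b] = x^2*y*z - x*y^2 - x*z^2 + x
apply: tr(a^-1 b^-1 a^2 b) = tr(b^-1 a^2 b)*tr(a) - tr(b^-1 a^2 b a)   [inverse elimination on a] = -x^2*y*z + x^3 + x*y^2 + x*z^2 - 3*x
apply: tr(b^-1 a^-1 b^-1 a^2) = tr(a^-1 b^-1 a^2)*tr(b) - tr(a^-1 b^-1 a^2 b)   [inverse elimination on b] = x^2*y*z - x^3 - x*z^2 - y*z + 3*x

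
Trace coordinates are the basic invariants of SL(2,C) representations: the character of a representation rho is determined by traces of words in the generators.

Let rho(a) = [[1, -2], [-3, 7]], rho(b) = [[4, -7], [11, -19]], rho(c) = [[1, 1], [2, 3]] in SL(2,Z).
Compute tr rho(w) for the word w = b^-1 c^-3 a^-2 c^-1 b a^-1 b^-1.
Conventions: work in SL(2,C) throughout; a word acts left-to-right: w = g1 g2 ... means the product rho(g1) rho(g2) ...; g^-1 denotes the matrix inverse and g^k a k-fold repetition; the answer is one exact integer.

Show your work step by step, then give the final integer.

rho(b^-1) = [[-19, 7], [-11, 4]]
... * rho(c^-1) = [[3, -1], [-2, 1]]  ->  [[-71, 26], [-41, 15]]
... * rho(c^-1) = [[3, -1], [-2, 1]]  ->  [[-265, 97], [-153, 56]]
... * rho(c^-1) = [[3, -1], [-2, 1]]  ->  [[-989, 362], [-571, 209]]
... * rho(a^-1) = [[7, 2], [3, 1]]  ->  [[-5837, -1616], [-3370, -933]]
... * rho(a^-1) = [[7, 2], [3, 1]]  ->  [[-45707, -13290], [-26389, -7673]]
... * rho(c^-1) = [[3, -1], [-2, 1]]  ->  [[-110541, 32417], [-63821, 18716]]
... * rho(b) = [[4, -7], [11, -19]]  ->  [[-85577, 157864], [-49408, 91143]]
... * rho(a^-1) = [[7, 2], [3, 1]]  ->  [[-125447, -13290], [-72427, -7673]]
... * rho(b^-1) = [[-19, 7], [-11, 4]]  ->  [[2529683, -931289], [1460516, -537681]]
tr = 2529683 + -537681 = 1992002

1992002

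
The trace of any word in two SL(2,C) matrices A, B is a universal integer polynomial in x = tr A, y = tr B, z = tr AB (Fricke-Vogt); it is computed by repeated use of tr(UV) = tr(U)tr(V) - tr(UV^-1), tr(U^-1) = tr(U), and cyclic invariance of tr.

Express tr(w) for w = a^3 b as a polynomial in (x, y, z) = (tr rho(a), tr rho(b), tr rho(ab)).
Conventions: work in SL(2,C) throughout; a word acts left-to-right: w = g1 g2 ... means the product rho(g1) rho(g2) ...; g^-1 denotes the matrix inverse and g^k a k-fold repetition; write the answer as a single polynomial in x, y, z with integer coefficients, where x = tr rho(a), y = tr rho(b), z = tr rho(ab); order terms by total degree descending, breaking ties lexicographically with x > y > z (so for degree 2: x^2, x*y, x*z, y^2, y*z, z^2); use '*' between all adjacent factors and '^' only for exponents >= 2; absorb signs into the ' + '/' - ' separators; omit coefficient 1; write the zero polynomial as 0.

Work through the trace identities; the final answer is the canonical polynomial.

tr(b a^2) = tr(a)*tr(b a) - tr(b) = x*z - y
tr(a^3 b) = tr(a)*tr(b a^2) - tr(b a) = x^2*z - x*y - z

x^2*z - x*y - z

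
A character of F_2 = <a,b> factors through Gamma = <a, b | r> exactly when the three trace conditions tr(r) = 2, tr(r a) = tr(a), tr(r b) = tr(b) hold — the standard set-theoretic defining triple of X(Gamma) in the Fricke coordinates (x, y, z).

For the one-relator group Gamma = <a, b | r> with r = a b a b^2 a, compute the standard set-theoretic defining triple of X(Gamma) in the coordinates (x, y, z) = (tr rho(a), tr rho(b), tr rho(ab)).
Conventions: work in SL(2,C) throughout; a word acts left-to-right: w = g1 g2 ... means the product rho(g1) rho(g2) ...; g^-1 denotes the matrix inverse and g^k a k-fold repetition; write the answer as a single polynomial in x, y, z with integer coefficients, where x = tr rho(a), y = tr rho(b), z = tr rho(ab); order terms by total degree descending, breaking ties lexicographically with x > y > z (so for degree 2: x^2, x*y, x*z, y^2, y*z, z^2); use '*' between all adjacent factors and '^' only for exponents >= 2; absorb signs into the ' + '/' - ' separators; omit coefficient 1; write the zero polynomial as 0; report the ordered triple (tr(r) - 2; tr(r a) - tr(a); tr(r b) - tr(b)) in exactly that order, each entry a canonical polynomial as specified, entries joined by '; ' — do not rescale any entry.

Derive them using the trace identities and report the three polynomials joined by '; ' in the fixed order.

x*y*z^2 - x^2*z - y^2*z + z - 2; x^2*y*z^2 - x^3*z - x*y^2*z - y*z^2 + 2*x*z - x + y; y*z^3 - x*z^2 - 2*y*z + x - y

tr(b a b a) = tr(a b)*tr(a b) - tr(1)   [split at repeated a] = z^2 - 2
reduce: tr(b a b) = tr(b)*tr(a b) - tr(a) = y*z - x
reduce: tr(a^2 b a b) = tr(a)*tr(b a b a) - tr(b a b) = x*z^2 - y*z - x
tr(a b a) = tr(a)*tr(b a) - tr(b) = x*z - y
so tr(a^2 b a) = tr(a)*tr(a b a) - tr(a b) = x^2*z - x*y - z
tr(a b a b^2 a) = tr(b)*tr(a^2 b a b) - tr(a^2 b a) = x*y*z^2 - x^2*z - y^2*z + z
so tr(b a b^2 a) = tr(b)*tr(a b a b) - tr(a b a)   [square of b] = y*z^2 - x*z - y
tr(a b a b^2 a^2) = tr(a)*tr(b a b^2 a^2) - tr(b a b^2 a)   [square of a] = x^2*y*z^2 - x^3*z - x*y^2*z - y*z^2 + 2*x*z + y
so tr(a b a b a b) = tr(a b)*tr(a b a b) - tr(a^-1 b^-1)  (split on a) = z^3 - 3*z
so tr(a b a b^2 a b) = tr(b)*tr(a b a b a b) - tr(a b a b a)  (reduce the b square) = y*z^3 - x*z^2 - 2*y*z + x
assemble the triple (tr(r) - 2; tr(r a) - x; tr(r b) - y)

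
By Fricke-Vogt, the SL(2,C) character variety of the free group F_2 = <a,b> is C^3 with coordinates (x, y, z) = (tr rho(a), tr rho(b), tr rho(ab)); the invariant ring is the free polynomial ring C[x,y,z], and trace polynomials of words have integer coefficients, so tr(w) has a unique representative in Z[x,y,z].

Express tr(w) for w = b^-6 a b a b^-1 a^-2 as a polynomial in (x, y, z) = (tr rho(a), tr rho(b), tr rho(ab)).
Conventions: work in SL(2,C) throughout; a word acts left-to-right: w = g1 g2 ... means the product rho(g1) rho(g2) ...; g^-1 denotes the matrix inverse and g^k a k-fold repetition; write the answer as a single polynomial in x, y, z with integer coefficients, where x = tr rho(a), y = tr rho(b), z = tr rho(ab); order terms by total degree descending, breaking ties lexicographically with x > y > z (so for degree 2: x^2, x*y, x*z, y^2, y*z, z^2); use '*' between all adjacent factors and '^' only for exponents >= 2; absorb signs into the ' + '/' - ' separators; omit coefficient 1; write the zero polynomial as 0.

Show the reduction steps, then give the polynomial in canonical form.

trace(a b^-1) = trace(a) * trace(b) - trace(a b)   [inverse elimination on b] = x*y - z
trace(b^-2 a) = trace(a b^-1) * trace(b) - trace(a)   [inverse elimination on b] = x*y^2 - y*z - x
trace(b^-1 a b^-2) = trace(b^-2 a) * trace(b) - trace(b^-2 a b)   [inverse elimination on b] = x*y^3 - y^2*z - 2*x*y + z
trace(b^-4 a) = trace(b^-1 a b^-2) * trace(b) - trace(b^-1 a b^-1)   [inverse elimination on b] = x*y^4 - y^3*z - 3*x*y^2 + 2*y*z + x
trace(a b a) = trace(a) * trace(b a) - trace(b)   [square of a] = x*z - y
trace(b a b a) = trace(b a) * trace(b a) - trace(1)   [split at a repeated b] = z^2 - 2
trace(b a b) = trace(b) * trace(a b) - trace(a)   [square of b] = y*z - x
trace(a b a b a) = trace(a) * trace(b a b a) - trace(b a b)   [square of a] = x*z^2 - y*z - x
trace(a b a b a b) = trace(a b a b) * trace(a b) - trace(b a)   [split at a repeated a] = z^3 - 3*z
trace(b^-1 a b a b a) = trace(a b a b a) * trace(b) - trace(a b a b a b)   [inverse elimination on b] = x*y*z^2 - y^2*z - z^3 - x*y + 3*z
trace(b^-1 a b a b a^-1) = trace(b^-1 a b a b) * trace(a) - trace(b^-1 a b a b a)   [inverse elimination on a] = -x*y*z^2 + x^2*z + y^2*z + z^3 - 3*z
trace(a b a b a^-1 b^-2) = trace(b^-1 a b a b a^-1) * trace(b) - trace(b^-1 a b a b a^-1 b)   [inverse elimination on b] = -x*y^2*z^2 + x^2*y*z + y^3*z + y*z^3 - 4*y*z + x
trace(b^-2 a b a b a^-1 b^-1) = trace(a b a b a^-1 b^-2) * trace(b) - trace(a b a b a^-1 b^-1)   [inverse elimination on b] = -x*y^3*z^2 + x^2*y^2*z + y^4*z + y^2*z^3 + x*y*z^2 - x^2*z - 5*y^2*z - z^3 + x*y + 3*z
trace(b^-4 a b a b a^-1) = trace(b^-2 a b a b a^-1 b^-1) * trace(b) - trace(b^-2 a b a b a^-1)   [inverse elimination on b] = -x*y^4*z^2 + x^2*y^3*z + y^5*z + y^3*z^3 + 2*x*y^2*z^2 - 2*x^2*y*z - 6*y^3*z - 2*y*z^3 + x*y^2 + 7*y*z - x
trace(a^-1 b^-5 a b a b) = trace(b^-4 a b a b a^-1) * trace(b) - trace(b^-4 a b a b a^-1 b)   [inverse elimination on b] = -x*y^5*z^2 + x^2*y^4*z + y^6*z + y^4*z^3 + 3*x*y^3*z^2 - 3*x^2*y^2*z - 7*y^4*z - 3*y^2*z^3 + x*y^3 - x*y*z^2 + x^2*z + 12*y^2*z + z^3 - 2*x*y - 3*z
trace(b^-4 a b a b^-1 a^-1 b^-1) = trace(a^-1 b^-5 a b a) * trace(b) - trace(a^-1 b^-5 a b a b)   [inverse elimination on b] = x*y^5*z^2 - x^2*y^4*z - y^6*z - y^4*z^3 + x*y^5 - 3*x*y^3*z^2 + 3*x^2*y^2*z + 6*y^4*z + 3*y^2*z^3 - 4*x*y^3 + x*y*z^2 - x^2*z - 10*y^2*z - z^3 + 3*x*y + 3*z
trace(b^-1 a b a b^-1 a^-1 b^-1) = trace(a^-1 b^-2 a b a) * trace(b) - trace(a^-1 b^-2 a b a b)   [inverse elimination on b] = x*y^2*z^2 - x^2*y*z - y^3*z - y*z^3 + x*y^2 + 3*y*z - x
trace(a b a b^-1) = trace(a b a) * trace(b) - trace(a b a b)   [inverse elimination on b] = x*y*z - y^2 - z^2 + 2
trace(b^-1 a b a b^-1) = trace(a b a b^-1) * trace(b) - trace(a b a)   [inverse elimination on b] = x*y^2*z - y^3 - y*z^2 - x*z + 3*y
trace(a^2 b a) = trace(a) * trace(b a^2) - trace(b a)   [square of a] = x^2*z - x*y - z
trace(a b a b^-1 a) = trace(a^2 b a) * trace(b) - trace(a^2 b a b)   [inverse elimination on b] = x^2*y*z - x*y^2 - x*z^2 + x
trace(b^-1 a b a b^-1 a) = trace(a b a b^-1 a) * trace(b) - trace(a b a b^-1 a b)   [inverse elimination on b] = x^2*y^2*z - x*y^3 - 2*x*y*z^2 + y^2*z + z^3 + 2*x*y - 3*z
trace(b^-1 a b a b^-1 a^-1) = trace(b^-1 a b a b^-1) * trace(a) - trace(b^-1 a b a b^-1 a)   [inverse elimination on a] = x*y*z^2 - x^2*z - y^2*z - z^3 + x*y + 3*z
trace(b^-1 a b a b^-1 a^-1 b^-2) = trace(b^-1 a b a b^-1 a^-1 b^-1) * trace(b) - trace(b^-1 a b a b^-1 a^-1)   [inverse elimination on b] = x*y^3*z^2 - x^2*y^2*z - y^4*z - y^2*z^3 + x*y^3 - x*y*z^2 + x^2*z + 4*y^2*z + z^3 - 2*x*y - 3*z
trace(b^-4 a b a b^-1 a^-1) = trace(b^-1 a b a b^-1 a^-1 b^-2) * trace(b) - trace(b^-1 a b a b^-1 a^-1 b^-1)   [inverse elimination on b] = x*y^4*z^2 - x^2*y^3*z - y^5*z - y^3*z^3 + x*y^4 - 2*x*y^2*z^2 + 2*x^2*y*z + 5*y^3*z + 2*y*z^3 - 3*x*y^2 - 6*y*z + x
trace(b^-6 a b a b^-1 a^-1) = trace(b^-4 a b a b^-1 a^-1 b^-1) * trace(b) - trace(b^-4 a b a b^-1 a^-1)   [inverse elimination on b] = x*y^6*z^2 - x^2*y^5*z - y^7*z - y^5*z^3 + x*y^6 - 4*x*y^4*z^2 + 4*x^2*y^3*z + 7*y^5*z + 4*y^3*z^3 - 5*x*y^4 + 3*x*y^2*z^2 - 3*x^2*y*z - 15*y^3*z - 3*y*z^3 + 6*x*y^2 + 9*y*z - x
trace(b^-2 a b a b^-1) = trace(b^-1 a b a b^-1) * trace(b) - trace(b^-1 a b a)   [inverse elimination on b] = x*y^3*z - y^4 - y^2*z^2 - 2*x*y*z + 4*y^2 + z^2 - 2
trace(b^-3 a b a b^-1) = trace(b^-2 a b a b^-1) * trace(b) - trace(b^-2 a b a)   [inverse elimination on b] = x*y^4*z - y^5 - y^3*z^2 - 3*x*y^2*z + 5*y^3 + 2*y*z^2 + x*z - 5*y
trace(b^-1 a b a b^-4) = trace(b^-3 a b a b^-1) * trace(b) - trace(b^-3 a b a)   [inverse elimination on b] = x*y^5*z - y^6 - y^4*z^2 - 4*x*y^3*z + 6*y^4 + 3*y^2*z^2 + 3*x*y*z - 9*y^2 - z^2 + 2
trace(b^-1 a b a b^-5) = trace(b^-1 a b a b^-4) * trace(b) - trace(b^-1 a b a b^-3)   [inverse elimination on b] = x*y^6*z - y^7 - y^5*z^2 - 5*x*y^4*z + 7*y^5 + 4*y^3*z^2 + 6*x*y^2*z - 14*y^3 - 3*y*z^2 - x*z + 7*y
trace(b^-6 a b a b^-1) = trace(b^-1 a b a b^-5) * trace(b) - trace(b^-1 a b a b^-4)   [inverse elimination on b] = x*y^7*z - y^8 - y^6*z^2 - 6*x*y^5*z + 8*y^6 + 5*y^4*z^2 + 10*x*y^3*z - 20*y^4 - 6*y^2*z^2 - 4*x*y*z + 16*y^2 + z^2 - 2
trace(b^-6 a b a b^-1 a^-2) = trace(b^-6 a b a b^-1 a^-1) * trace(a) - trace(b^-6 a b a b^-1)   [inverse elimination on a] = x^2*y^6*z^2 - x^3*y^5*z - 2*x*y^7*z - x*y^5*z^3 + x^2*y^6 - 4*x^2*y^4*z^2 + y^8 + y^6*z^2 + 4*x^3*y^3*z + 13*x*y^5*z + 4*x*y^3*z^3 - 5*x^2*y^4 + 3*x^2*y^2*z^2 - 8*y^6 - 5*y^4*z^2 - 3*x^3*y*z - 25*x*y^3*z - 3*x*y*z^3 + 6*x^2*y^2 + 20*y^4 + 6*y^2*z^2 + 13*x*y*z - x^2 - 16*y^2 - z^2 + 2

x^2*y^6*z^2 - x^3*y^5*z - 2*x*y^7*z - x*y^5*z^3 + x^2*y^6 - 4*x^2*y^4*z^2 + y^8 + y^6*z^2 + 4*x^3*y^3*z + 13*x*y^5*z + 4*x*y^3*z^3 - 5*x^2*y^4 + 3*x^2*y^2*z^2 - 8*y^6 - 5*y^4*z^2 - 3*x^3*y*z - 25*x*y^3*z - 3*x*y*z^3 + 6*x^2*y^2 + 20*y^4 + 6*y^2*z^2 + 13*x*y*z - x^2 - 16*y^2 - z^2 + 2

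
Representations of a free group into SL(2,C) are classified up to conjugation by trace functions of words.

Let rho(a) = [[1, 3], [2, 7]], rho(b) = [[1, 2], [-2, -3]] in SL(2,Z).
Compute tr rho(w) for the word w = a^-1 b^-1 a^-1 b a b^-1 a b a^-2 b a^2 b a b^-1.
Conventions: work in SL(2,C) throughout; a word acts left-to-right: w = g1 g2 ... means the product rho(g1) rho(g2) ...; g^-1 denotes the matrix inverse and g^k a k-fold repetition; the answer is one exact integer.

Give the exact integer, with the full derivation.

rho(a^-1) = [[7, -3], [-2, 1]]
... * rho(b^-1) = [[-3, -2], [2, 1]]  ->  [[-27, -17], [8, 5]]
... * rho(a^-1) = [[7, -3], [-2, 1]]  ->  [[-155, 64], [46, -19]]
... * rho(b) = [[1, 2], [-2, -3]]  ->  [[-283, -502], [84, 149]]
... * rho(a) = [[1, 3], [2, 7]]  ->  [[-1287, -4363], [382, 1295]]
... * rho(b^-1) = [[-3, -2], [2, 1]]  ->  [[-4865, -1789], [1444, 531]]
... * rho(a) = [[1, 3], [2, 7]]  ->  [[-8443, -27118], [2506, 8049]]
... * rho(b) = [[1, 2], [-2, -3]]  ->  [[45793, 64468], [-13592, -19135]]
... * rho(a^-1) = [[7, -3], [-2, 1]]  ->  [[191615, -72911], [-56874, 21641]]
... * rho(a^-1) = [[7, -3], [-2, 1]]  ->  [[1487127, -647756], [-441400, 192263]]
... * rho(b) = [[1, 2], [-2, -3]]  ->  [[2782639, 4917522], [-825926, -1459589]]
... * rho(a) = [[1, 3], [2, 7]]  ->  [[12617683, 42770571], [-3745104, -12694901]]
... * rho(a) = [[1, 3], [2, 7]]  ->  [[98158825, 337247046], [-29134906, -100099619]]
... * rho(b) = [[1, 2], [-2, -3]]  ->  [[-576335267, -815423488], [171064332, 242029045]]
... * rho(a) = [[1, 3], [2, 7]]  ->  [[-2207182243, -7436970217], [655122422, 2207396311]]
... * rho(b^-1) = [[-3, -2], [2, 1]]  ->  [[-8252393705, -3022605731], [2449425356, 897151467]]
tr = -8252393705 + 897151467 = -7355242238

-7355242238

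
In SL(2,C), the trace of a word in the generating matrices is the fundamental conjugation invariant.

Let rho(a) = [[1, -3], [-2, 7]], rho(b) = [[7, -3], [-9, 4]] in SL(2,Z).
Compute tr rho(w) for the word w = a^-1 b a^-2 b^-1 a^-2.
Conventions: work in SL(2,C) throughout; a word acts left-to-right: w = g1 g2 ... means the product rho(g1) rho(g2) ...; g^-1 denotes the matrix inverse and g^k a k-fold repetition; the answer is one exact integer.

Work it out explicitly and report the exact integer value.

rho(a^-1) = [[7, 3], [2, 1]]
... * rho(b) = [[7, -3], [-9, 4]]  ->  [[22, -9], [5, -2]]
... * rho(a^-1) = [[7, 3], [2, 1]]  ->  [[136, 57], [31, 13]]
... * rho(a^-1) = [[7, 3], [2, 1]]  ->  [[1066, 465], [243, 106]]
... * rho(b^-1) = [[4, 3], [9, 7]]  ->  [[8449, 6453], [1926, 1471]]
... * rho(a^-1) = [[7, 3], [2, 1]]  ->  [[72049, 31800], [16424, 7249]]
... * rho(a^-1) = [[7, 3], [2, 1]]  ->  [[567943, 247947], [129466, 56521]]
tr = 567943 + 56521 = 624464

624464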